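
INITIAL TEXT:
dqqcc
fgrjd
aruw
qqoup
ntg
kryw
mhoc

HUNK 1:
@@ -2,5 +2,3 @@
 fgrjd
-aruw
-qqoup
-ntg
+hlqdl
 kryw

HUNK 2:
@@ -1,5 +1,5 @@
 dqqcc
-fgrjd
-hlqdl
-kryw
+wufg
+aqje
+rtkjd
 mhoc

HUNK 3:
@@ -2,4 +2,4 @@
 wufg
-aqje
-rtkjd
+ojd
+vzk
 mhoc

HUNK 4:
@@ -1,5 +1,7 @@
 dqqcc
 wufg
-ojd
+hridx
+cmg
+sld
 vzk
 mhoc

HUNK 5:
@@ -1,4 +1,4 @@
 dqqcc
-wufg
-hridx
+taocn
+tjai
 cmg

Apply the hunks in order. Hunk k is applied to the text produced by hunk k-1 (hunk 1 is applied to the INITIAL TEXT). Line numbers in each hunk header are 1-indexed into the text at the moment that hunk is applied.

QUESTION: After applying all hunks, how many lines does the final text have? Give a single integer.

Answer: 7

Derivation:
Hunk 1: at line 2 remove [aruw,qqoup,ntg] add [hlqdl] -> 5 lines: dqqcc fgrjd hlqdl kryw mhoc
Hunk 2: at line 1 remove [fgrjd,hlqdl,kryw] add [wufg,aqje,rtkjd] -> 5 lines: dqqcc wufg aqje rtkjd mhoc
Hunk 3: at line 2 remove [aqje,rtkjd] add [ojd,vzk] -> 5 lines: dqqcc wufg ojd vzk mhoc
Hunk 4: at line 1 remove [ojd] add [hridx,cmg,sld] -> 7 lines: dqqcc wufg hridx cmg sld vzk mhoc
Hunk 5: at line 1 remove [wufg,hridx] add [taocn,tjai] -> 7 lines: dqqcc taocn tjai cmg sld vzk mhoc
Final line count: 7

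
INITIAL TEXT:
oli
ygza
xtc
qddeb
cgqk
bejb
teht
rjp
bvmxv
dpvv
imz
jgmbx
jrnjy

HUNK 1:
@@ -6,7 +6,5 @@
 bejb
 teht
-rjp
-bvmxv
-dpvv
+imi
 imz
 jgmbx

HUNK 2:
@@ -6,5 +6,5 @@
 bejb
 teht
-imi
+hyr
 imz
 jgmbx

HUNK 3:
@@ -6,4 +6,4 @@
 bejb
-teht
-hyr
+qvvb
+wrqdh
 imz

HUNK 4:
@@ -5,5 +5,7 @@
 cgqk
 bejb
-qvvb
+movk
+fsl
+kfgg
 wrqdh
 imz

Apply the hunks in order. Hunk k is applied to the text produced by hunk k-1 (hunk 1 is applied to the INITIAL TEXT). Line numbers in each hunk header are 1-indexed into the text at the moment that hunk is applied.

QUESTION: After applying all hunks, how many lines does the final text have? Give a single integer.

Answer: 13

Derivation:
Hunk 1: at line 6 remove [rjp,bvmxv,dpvv] add [imi] -> 11 lines: oli ygza xtc qddeb cgqk bejb teht imi imz jgmbx jrnjy
Hunk 2: at line 6 remove [imi] add [hyr] -> 11 lines: oli ygza xtc qddeb cgqk bejb teht hyr imz jgmbx jrnjy
Hunk 3: at line 6 remove [teht,hyr] add [qvvb,wrqdh] -> 11 lines: oli ygza xtc qddeb cgqk bejb qvvb wrqdh imz jgmbx jrnjy
Hunk 4: at line 5 remove [qvvb] add [movk,fsl,kfgg] -> 13 lines: oli ygza xtc qddeb cgqk bejb movk fsl kfgg wrqdh imz jgmbx jrnjy
Final line count: 13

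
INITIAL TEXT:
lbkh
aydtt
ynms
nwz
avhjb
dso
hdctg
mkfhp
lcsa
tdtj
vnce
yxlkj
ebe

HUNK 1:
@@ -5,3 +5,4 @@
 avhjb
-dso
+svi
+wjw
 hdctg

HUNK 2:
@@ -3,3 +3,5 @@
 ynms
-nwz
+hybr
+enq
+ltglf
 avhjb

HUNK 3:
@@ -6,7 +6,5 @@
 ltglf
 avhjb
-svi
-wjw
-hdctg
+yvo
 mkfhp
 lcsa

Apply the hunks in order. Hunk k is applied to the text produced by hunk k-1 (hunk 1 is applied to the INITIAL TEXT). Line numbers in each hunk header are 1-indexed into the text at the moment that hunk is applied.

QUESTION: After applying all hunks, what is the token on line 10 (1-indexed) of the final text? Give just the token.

Answer: lcsa

Derivation:
Hunk 1: at line 5 remove [dso] add [svi,wjw] -> 14 lines: lbkh aydtt ynms nwz avhjb svi wjw hdctg mkfhp lcsa tdtj vnce yxlkj ebe
Hunk 2: at line 3 remove [nwz] add [hybr,enq,ltglf] -> 16 lines: lbkh aydtt ynms hybr enq ltglf avhjb svi wjw hdctg mkfhp lcsa tdtj vnce yxlkj ebe
Hunk 3: at line 6 remove [svi,wjw,hdctg] add [yvo] -> 14 lines: lbkh aydtt ynms hybr enq ltglf avhjb yvo mkfhp lcsa tdtj vnce yxlkj ebe
Final line 10: lcsa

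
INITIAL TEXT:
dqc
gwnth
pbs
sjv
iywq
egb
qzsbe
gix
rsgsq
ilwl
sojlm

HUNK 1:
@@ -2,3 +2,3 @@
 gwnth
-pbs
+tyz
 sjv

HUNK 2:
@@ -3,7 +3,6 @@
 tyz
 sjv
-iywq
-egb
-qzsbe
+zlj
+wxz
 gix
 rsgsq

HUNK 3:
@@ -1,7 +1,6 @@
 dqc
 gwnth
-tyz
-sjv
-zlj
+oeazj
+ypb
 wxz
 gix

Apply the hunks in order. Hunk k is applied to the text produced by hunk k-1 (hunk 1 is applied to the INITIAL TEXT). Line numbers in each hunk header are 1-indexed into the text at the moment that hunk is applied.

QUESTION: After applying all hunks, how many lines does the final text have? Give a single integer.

Hunk 1: at line 2 remove [pbs] add [tyz] -> 11 lines: dqc gwnth tyz sjv iywq egb qzsbe gix rsgsq ilwl sojlm
Hunk 2: at line 3 remove [iywq,egb,qzsbe] add [zlj,wxz] -> 10 lines: dqc gwnth tyz sjv zlj wxz gix rsgsq ilwl sojlm
Hunk 3: at line 1 remove [tyz,sjv,zlj] add [oeazj,ypb] -> 9 lines: dqc gwnth oeazj ypb wxz gix rsgsq ilwl sojlm
Final line count: 9

Answer: 9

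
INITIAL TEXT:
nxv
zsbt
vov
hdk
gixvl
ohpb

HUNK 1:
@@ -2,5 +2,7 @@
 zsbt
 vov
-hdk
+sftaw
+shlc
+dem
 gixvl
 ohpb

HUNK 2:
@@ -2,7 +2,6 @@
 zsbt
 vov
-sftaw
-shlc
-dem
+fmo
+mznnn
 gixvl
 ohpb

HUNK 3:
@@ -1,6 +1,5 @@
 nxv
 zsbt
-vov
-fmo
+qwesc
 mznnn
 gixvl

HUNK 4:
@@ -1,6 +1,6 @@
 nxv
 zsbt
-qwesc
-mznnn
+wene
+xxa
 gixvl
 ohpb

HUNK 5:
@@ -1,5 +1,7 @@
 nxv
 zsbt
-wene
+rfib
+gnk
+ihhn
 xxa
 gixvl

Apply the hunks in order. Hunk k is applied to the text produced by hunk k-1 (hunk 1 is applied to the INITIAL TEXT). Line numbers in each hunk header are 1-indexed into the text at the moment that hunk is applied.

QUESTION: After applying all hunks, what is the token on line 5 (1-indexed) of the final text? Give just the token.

Hunk 1: at line 2 remove [hdk] add [sftaw,shlc,dem] -> 8 lines: nxv zsbt vov sftaw shlc dem gixvl ohpb
Hunk 2: at line 2 remove [sftaw,shlc,dem] add [fmo,mznnn] -> 7 lines: nxv zsbt vov fmo mznnn gixvl ohpb
Hunk 3: at line 1 remove [vov,fmo] add [qwesc] -> 6 lines: nxv zsbt qwesc mznnn gixvl ohpb
Hunk 4: at line 1 remove [qwesc,mznnn] add [wene,xxa] -> 6 lines: nxv zsbt wene xxa gixvl ohpb
Hunk 5: at line 1 remove [wene] add [rfib,gnk,ihhn] -> 8 lines: nxv zsbt rfib gnk ihhn xxa gixvl ohpb
Final line 5: ihhn

Answer: ihhn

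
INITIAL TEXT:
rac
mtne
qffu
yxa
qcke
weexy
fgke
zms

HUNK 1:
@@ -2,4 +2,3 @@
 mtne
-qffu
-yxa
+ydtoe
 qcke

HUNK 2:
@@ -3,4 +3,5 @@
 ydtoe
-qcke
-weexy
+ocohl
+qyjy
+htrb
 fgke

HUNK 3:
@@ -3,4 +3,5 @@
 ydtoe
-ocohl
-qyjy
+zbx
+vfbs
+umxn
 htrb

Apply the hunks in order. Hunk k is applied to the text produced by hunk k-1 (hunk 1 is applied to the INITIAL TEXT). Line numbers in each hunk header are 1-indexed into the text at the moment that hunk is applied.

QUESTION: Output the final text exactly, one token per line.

Answer: rac
mtne
ydtoe
zbx
vfbs
umxn
htrb
fgke
zms

Derivation:
Hunk 1: at line 2 remove [qffu,yxa] add [ydtoe] -> 7 lines: rac mtne ydtoe qcke weexy fgke zms
Hunk 2: at line 3 remove [qcke,weexy] add [ocohl,qyjy,htrb] -> 8 lines: rac mtne ydtoe ocohl qyjy htrb fgke zms
Hunk 3: at line 3 remove [ocohl,qyjy] add [zbx,vfbs,umxn] -> 9 lines: rac mtne ydtoe zbx vfbs umxn htrb fgke zms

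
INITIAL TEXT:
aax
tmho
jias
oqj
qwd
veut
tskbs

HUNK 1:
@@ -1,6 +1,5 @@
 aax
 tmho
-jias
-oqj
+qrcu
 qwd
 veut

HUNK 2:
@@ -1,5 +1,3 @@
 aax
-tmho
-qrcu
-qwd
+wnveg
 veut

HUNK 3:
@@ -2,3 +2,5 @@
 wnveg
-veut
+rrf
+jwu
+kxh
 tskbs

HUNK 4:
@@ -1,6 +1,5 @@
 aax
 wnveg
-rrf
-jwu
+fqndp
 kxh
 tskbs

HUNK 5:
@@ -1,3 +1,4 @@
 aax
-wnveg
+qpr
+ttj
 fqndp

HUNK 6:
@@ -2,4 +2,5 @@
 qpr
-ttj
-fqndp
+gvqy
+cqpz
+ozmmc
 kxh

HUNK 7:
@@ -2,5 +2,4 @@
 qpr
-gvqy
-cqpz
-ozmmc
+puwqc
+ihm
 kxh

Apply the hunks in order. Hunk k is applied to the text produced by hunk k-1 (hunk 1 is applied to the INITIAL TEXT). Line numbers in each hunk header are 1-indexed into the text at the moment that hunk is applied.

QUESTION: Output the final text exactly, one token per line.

Answer: aax
qpr
puwqc
ihm
kxh
tskbs

Derivation:
Hunk 1: at line 1 remove [jias,oqj] add [qrcu] -> 6 lines: aax tmho qrcu qwd veut tskbs
Hunk 2: at line 1 remove [tmho,qrcu,qwd] add [wnveg] -> 4 lines: aax wnveg veut tskbs
Hunk 3: at line 2 remove [veut] add [rrf,jwu,kxh] -> 6 lines: aax wnveg rrf jwu kxh tskbs
Hunk 4: at line 1 remove [rrf,jwu] add [fqndp] -> 5 lines: aax wnveg fqndp kxh tskbs
Hunk 5: at line 1 remove [wnveg] add [qpr,ttj] -> 6 lines: aax qpr ttj fqndp kxh tskbs
Hunk 6: at line 2 remove [ttj,fqndp] add [gvqy,cqpz,ozmmc] -> 7 lines: aax qpr gvqy cqpz ozmmc kxh tskbs
Hunk 7: at line 2 remove [gvqy,cqpz,ozmmc] add [puwqc,ihm] -> 6 lines: aax qpr puwqc ihm kxh tskbs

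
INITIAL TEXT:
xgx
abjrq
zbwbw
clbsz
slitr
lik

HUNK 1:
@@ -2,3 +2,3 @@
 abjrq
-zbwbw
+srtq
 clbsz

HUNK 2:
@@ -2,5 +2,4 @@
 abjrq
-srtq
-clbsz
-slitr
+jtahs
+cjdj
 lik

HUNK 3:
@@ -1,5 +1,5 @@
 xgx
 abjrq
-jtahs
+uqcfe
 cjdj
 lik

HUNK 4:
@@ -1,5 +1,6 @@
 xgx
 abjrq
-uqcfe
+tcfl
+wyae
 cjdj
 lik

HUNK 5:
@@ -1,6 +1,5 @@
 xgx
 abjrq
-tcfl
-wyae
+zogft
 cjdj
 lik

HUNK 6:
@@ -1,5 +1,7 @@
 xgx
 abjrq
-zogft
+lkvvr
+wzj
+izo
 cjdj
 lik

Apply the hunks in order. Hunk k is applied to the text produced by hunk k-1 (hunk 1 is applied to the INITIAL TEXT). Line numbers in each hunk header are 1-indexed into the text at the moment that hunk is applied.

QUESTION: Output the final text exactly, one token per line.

Answer: xgx
abjrq
lkvvr
wzj
izo
cjdj
lik

Derivation:
Hunk 1: at line 2 remove [zbwbw] add [srtq] -> 6 lines: xgx abjrq srtq clbsz slitr lik
Hunk 2: at line 2 remove [srtq,clbsz,slitr] add [jtahs,cjdj] -> 5 lines: xgx abjrq jtahs cjdj lik
Hunk 3: at line 1 remove [jtahs] add [uqcfe] -> 5 lines: xgx abjrq uqcfe cjdj lik
Hunk 4: at line 1 remove [uqcfe] add [tcfl,wyae] -> 6 lines: xgx abjrq tcfl wyae cjdj lik
Hunk 5: at line 1 remove [tcfl,wyae] add [zogft] -> 5 lines: xgx abjrq zogft cjdj lik
Hunk 6: at line 1 remove [zogft] add [lkvvr,wzj,izo] -> 7 lines: xgx abjrq lkvvr wzj izo cjdj lik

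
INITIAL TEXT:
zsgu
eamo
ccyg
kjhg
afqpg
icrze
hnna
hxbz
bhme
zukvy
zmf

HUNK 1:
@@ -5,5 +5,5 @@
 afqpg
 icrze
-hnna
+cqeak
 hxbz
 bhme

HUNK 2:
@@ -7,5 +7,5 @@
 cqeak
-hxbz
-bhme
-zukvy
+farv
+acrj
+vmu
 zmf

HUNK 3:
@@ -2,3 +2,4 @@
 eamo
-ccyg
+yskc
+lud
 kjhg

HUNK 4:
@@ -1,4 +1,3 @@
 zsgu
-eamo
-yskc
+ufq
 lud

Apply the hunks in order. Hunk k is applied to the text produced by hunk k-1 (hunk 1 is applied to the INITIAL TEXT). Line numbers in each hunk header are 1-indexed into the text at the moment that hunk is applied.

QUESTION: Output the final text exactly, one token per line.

Hunk 1: at line 5 remove [hnna] add [cqeak] -> 11 lines: zsgu eamo ccyg kjhg afqpg icrze cqeak hxbz bhme zukvy zmf
Hunk 2: at line 7 remove [hxbz,bhme,zukvy] add [farv,acrj,vmu] -> 11 lines: zsgu eamo ccyg kjhg afqpg icrze cqeak farv acrj vmu zmf
Hunk 3: at line 2 remove [ccyg] add [yskc,lud] -> 12 lines: zsgu eamo yskc lud kjhg afqpg icrze cqeak farv acrj vmu zmf
Hunk 4: at line 1 remove [eamo,yskc] add [ufq] -> 11 lines: zsgu ufq lud kjhg afqpg icrze cqeak farv acrj vmu zmf

Answer: zsgu
ufq
lud
kjhg
afqpg
icrze
cqeak
farv
acrj
vmu
zmf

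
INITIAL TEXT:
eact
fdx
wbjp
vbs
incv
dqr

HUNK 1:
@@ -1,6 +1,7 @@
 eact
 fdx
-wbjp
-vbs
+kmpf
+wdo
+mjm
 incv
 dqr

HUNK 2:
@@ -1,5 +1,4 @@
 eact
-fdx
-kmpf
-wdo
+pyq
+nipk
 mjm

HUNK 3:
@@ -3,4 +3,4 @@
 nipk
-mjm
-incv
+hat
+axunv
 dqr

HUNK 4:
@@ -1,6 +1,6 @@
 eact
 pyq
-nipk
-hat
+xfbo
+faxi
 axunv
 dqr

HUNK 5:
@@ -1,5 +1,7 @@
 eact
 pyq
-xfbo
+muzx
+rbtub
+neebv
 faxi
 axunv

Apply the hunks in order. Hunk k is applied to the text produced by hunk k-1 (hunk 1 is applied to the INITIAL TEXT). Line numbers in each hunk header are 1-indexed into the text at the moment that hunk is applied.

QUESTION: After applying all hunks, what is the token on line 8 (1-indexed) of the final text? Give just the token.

Answer: dqr

Derivation:
Hunk 1: at line 1 remove [wbjp,vbs] add [kmpf,wdo,mjm] -> 7 lines: eact fdx kmpf wdo mjm incv dqr
Hunk 2: at line 1 remove [fdx,kmpf,wdo] add [pyq,nipk] -> 6 lines: eact pyq nipk mjm incv dqr
Hunk 3: at line 3 remove [mjm,incv] add [hat,axunv] -> 6 lines: eact pyq nipk hat axunv dqr
Hunk 4: at line 1 remove [nipk,hat] add [xfbo,faxi] -> 6 lines: eact pyq xfbo faxi axunv dqr
Hunk 5: at line 1 remove [xfbo] add [muzx,rbtub,neebv] -> 8 lines: eact pyq muzx rbtub neebv faxi axunv dqr
Final line 8: dqr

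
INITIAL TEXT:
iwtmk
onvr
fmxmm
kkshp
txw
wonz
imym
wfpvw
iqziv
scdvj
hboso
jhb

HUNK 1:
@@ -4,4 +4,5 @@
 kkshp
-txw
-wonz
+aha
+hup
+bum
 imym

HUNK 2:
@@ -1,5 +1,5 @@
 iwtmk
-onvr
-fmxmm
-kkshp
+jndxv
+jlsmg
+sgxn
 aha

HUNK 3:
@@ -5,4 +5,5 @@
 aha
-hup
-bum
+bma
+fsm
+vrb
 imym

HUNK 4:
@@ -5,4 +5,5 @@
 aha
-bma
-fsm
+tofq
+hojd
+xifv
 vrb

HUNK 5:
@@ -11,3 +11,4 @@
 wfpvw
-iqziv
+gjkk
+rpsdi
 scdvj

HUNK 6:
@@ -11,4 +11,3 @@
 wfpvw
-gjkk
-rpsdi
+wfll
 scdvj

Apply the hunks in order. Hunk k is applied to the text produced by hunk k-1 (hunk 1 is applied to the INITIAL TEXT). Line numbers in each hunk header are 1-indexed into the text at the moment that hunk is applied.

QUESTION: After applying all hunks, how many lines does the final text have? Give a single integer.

Hunk 1: at line 4 remove [txw,wonz] add [aha,hup,bum] -> 13 lines: iwtmk onvr fmxmm kkshp aha hup bum imym wfpvw iqziv scdvj hboso jhb
Hunk 2: at line 1 remove [onvr,fmxmm,kkshp] add [jndxv,jlsmg,sgxn] -> 13 lines: iwtmk jndxv jlsmg sgxn aha hup bum imym wfpvw iqziv scdvj hboso jhb
Hunk 3: at line 5 remove [hup,bum] add [bma,fsm,vrb] -> 14 lines: iwtmk jndxv jlsmg sgxn aha bma fsm vrb imym wfpvw iqziv scdvj hboso jhb
Hunk 4: at line 5 remove [bma,fsm] add [tofq,hojd,xifv] -> 15 lines: iwtmk jndxv jlsmg sgxn aha tofq hojd xifv vrb imym wfpvw iqziv scdvj hboso jhb
Hunk 5: at line 11 remove [iqziv] add [gjkk,rpsdi] -> 16 lines: iwtmk jndxv jlsmg sgxn aha tofq hojd xifv vrb imym wfpvw gjkk rpsdi scdvj hboso jhb
Hunk 6: at line 11 remove [gjkk,rpsdi] add [wfll] -> 15 lines: iwtmk jndxv jlsmg sgxn aha tofq hojd xifv vrb imym wfpvw wfll scdvj hboso jhb
Final line count: 15

Answer: 15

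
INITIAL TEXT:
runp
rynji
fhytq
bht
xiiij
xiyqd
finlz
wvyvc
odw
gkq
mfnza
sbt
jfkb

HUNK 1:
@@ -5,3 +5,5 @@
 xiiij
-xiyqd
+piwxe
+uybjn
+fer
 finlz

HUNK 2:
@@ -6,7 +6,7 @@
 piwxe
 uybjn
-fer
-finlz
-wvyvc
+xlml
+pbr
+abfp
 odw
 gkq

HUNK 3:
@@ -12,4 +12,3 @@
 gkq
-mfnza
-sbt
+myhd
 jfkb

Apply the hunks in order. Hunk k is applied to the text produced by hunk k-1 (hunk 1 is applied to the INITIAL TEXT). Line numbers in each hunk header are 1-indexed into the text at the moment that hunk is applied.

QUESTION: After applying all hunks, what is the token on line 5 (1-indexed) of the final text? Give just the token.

Hunk 1: at line 5 remove [xiyqd] add [piwxe,uybjn,fer] -> 15 lines: runp rynji fhytq bht xiiij piwxe uybjn fer finlz wvyvc odw gkq mfnza sbt jfkb
Hunk 2: at line 6 remove [fer,finlz,wvyvc] add [xlml,pbr,abfp] -> 15 lines: runp rynji fhytq bht xiiij piwxe uybjn xlml pbr abfp odw gkq mfnza sbt jfkb
Hunk 3: at line 12 remove [mfnza,sbt] add [myhd] -> 14 lines: runp rynji fhytq bht xiiij piwxe uybjn xlml pbr abfp odw gkq myhd jfkb
Final line 5: xiiij

Answer: xiiij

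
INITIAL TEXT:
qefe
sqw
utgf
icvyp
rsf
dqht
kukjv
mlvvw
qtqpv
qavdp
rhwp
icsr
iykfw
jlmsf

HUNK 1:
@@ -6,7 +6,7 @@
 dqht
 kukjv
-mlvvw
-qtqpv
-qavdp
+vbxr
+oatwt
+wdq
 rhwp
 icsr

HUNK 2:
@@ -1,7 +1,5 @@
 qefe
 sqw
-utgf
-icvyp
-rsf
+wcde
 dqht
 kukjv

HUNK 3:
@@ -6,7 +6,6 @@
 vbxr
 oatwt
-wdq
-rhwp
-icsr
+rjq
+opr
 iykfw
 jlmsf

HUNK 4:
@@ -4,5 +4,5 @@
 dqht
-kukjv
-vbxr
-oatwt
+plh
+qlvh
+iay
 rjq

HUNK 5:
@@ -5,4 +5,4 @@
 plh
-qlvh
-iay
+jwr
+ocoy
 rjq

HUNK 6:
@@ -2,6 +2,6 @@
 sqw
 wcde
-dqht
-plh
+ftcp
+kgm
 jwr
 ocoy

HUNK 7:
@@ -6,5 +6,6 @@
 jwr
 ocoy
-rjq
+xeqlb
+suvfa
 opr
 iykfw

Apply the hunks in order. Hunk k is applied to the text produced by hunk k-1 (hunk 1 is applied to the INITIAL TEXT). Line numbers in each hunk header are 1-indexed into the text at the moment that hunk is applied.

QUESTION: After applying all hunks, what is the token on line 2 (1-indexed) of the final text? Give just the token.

Answer: sqw

Derivation:
Hunk 1: at line 6 remove [mlvvw,qtqpv,qavdp] add [vbxr,oatwt,wdq] -> 14 lines: qefe sqw utgf icvyp rsf dqht kukjv vbxr oatwt wdq rhwp icsr iykfw jlmsf
Hunk 2: at line 1 remove [utgf,icvyp,rsf] add [wcde] -> 12 lines: qefe sqw wcde dqht kukjv vbxr oatwt wdq rhwp icsr iykfw jlmsf
Hunk 3: at line 6 remove [wdq,rhwp,icsr] add [rjq,opr] -> 11 lines: qefe sqw wcde dqht kukjv vbxr oatwt rjq opr iykfw jlmsf
Hunk 4: at line 4 remove [kukjv,vbxr,oatwt] add [plh,qlvh,iay] -> 11 lines: qefe sqw wcde dqht plh qlvh iay rjq opr iykfw jlmsf
Hunk 5: at line 5 remove [qlvh,iay] add [jwr,ocoy] -> 11 lines: qefe sqw wcde dqht plh jwr ocoy rjq opr iykfw jlmsf
Hunk 6: at line 2 remove [dqht,plh] add [ftcp,kgm] -> 11 lines: qefe sqw wcde ftcp kgm jwr ocoy rjq opr iykfw jlmsf
Hunk 7: at line 6 remove [rjq] add [xeqlb,suvfa] -> 12 lines: qefe sqw wcde ftcp kgm jwr ocoy xeqlb suvfa opr iykfw jlmsf
Final line 2: sqw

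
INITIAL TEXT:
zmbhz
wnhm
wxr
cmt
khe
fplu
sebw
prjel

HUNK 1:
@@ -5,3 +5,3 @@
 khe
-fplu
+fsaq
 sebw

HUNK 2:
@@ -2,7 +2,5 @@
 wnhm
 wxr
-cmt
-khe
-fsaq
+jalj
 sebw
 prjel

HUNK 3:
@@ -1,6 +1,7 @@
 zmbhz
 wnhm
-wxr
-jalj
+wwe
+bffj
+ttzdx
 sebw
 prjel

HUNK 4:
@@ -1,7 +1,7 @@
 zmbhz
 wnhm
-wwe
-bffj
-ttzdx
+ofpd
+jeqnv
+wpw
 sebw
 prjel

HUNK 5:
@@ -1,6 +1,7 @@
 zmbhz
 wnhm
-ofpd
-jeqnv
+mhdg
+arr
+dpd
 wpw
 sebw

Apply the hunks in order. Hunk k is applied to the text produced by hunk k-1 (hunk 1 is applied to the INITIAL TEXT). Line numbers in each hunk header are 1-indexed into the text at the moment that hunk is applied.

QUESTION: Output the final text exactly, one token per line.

Answer: zmbhz
wnhm
mhdg
arr
dpd
wpw
sebw
prjel

Derivation:
Hunk 1: at line 5 remove [fplu] add [fsaq] -> 8 lines: zmbhz wnhm wxr cmt khe fsaq sebw prjel
Hunk 2: at line 2 remove [cmt,khe,fsaq] add [jalj] -> 6 lines: zmbhz wnhm wxr jalj sebw prjel
Hunk 3: at line 1 remove [wxr,jalj] add [wwe,bffj,ttzdx] -> 7 lines: zmbhz wnhm wwe bffj ttzdx sebw prjel
Hunk 4: at line 1 remove [wwe,bffj,ttzdx] add [ofpd,jeqnv,wpw] -> 7 lines: zmbhz wnhm ofpd jeqnv wpw sebw prjel
Hunk 5: at line 1 remove [ofpd,jeqnv] add [mhdg,arr,dpd] -> 8 lines: zmbhz wnhm mhdg arr dpd wpw sebw prjel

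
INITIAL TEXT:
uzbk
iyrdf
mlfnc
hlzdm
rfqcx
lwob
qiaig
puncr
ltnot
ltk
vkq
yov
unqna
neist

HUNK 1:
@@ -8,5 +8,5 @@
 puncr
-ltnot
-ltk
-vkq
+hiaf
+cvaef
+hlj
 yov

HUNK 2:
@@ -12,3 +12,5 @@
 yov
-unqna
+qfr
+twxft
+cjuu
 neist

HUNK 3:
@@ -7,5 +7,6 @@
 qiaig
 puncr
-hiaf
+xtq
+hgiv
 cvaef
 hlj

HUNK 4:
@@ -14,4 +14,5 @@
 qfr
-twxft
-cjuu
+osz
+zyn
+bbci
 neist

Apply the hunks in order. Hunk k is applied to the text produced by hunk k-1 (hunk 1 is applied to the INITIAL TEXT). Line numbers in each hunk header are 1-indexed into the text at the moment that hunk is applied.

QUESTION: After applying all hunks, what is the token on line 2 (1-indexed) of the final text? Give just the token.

Hunk 1: at line 8 remove [ltnot,ltk,vkq] add [hiaf,cvaef,hlj] -> 14 lines: uzbk iyrdf mlfnc hlzdm rfqcx lwob qiaig puncr hiaf cvaef hlj yov unqna neist
Hunk 2: at line 12 remove [unqna] add [qfr,twxft,cjuu] -> 16 lines: uzbk iyrdf mlfnc hlzdm rfqcx lwob qiaig puncr hiaf cvaef hlj yov qfr twxft cjuu neist
Hunk 3: at line 7 remove [hiaf] add [xtq,hgiv] -> 17 lines: uzbk iyrdf mlfnc hlzdm rfqcx lwob qiaig puncr xtq hgiv cvaef hlj yov qfr twxft cjuu neist
Hunk 4: at line 14 remove [twxft,cjuu] add [osz,zyn,bbci] -> 18 lines: uzbk iyrdf mlfnc hlzdm rfqcx lwob qiaig puncr xtq hgiv cvaef hlj yov qfr osz zyn bbci neist
Final line 2: iyrdf

Answer: iyrdf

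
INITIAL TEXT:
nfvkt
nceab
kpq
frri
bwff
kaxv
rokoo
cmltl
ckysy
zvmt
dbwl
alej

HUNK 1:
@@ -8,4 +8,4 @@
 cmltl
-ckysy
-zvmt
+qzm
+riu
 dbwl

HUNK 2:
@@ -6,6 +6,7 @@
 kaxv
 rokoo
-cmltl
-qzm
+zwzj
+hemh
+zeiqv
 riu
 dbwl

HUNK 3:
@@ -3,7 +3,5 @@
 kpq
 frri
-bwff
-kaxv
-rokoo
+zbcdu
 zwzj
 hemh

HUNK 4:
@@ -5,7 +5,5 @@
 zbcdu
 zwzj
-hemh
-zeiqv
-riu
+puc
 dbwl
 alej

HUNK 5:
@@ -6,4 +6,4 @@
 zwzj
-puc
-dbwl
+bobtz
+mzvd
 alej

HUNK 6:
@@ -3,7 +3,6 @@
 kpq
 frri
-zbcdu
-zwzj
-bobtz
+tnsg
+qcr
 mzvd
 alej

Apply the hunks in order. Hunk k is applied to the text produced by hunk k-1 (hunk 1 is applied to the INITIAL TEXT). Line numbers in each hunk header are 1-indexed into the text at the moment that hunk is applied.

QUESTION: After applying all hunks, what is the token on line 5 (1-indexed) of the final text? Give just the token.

Answer: tnsg

Derivation:
Hunk 1: at line 8 remove [ckysy,zvmt] add [qzm,riu] -> 12 lines: nfvkt nceab kpq frri bwff kaxv rokoo cmltl qzm riu dbwl alej
Hunk 2: at line 6 remove [cmltl,qzm] add [zwzj,hemh,zeiqv] -> 13 lines: nfvkt nceab kpq frri bwff kaxv rokoo zwzj hemh zeiqv riu dbwl alej
Hunk 3: at line 3 remove [bwff,kaxv,rokoo] add [zbcdu] -> 11 lines: nfvkt nceab kpq frri zbcdu zwzj hemh zeiqv riu dbwl alej
Hunk 4: at line 5 remove [hemh,zeiqv,riu] add [puc] -> 9 lines: nfvkt nceab kpq frri zbcdu zwzj puc dbwl alej
Hunk 5: at line 6 remove [puc,dbwl] add [bobtz,mzvd] -> 9 lines: nfvkt nceab kpq frri zbcdu zwzj bobtz mzvd alej
Hunk 6: at line 3 remove [zbcdu,zwzj,bobtz] add [tnsg,qcr] -> 8 lines: nfvkt nceab kpq frri tnsg qcr mzvd alej
Final line 5: tnsg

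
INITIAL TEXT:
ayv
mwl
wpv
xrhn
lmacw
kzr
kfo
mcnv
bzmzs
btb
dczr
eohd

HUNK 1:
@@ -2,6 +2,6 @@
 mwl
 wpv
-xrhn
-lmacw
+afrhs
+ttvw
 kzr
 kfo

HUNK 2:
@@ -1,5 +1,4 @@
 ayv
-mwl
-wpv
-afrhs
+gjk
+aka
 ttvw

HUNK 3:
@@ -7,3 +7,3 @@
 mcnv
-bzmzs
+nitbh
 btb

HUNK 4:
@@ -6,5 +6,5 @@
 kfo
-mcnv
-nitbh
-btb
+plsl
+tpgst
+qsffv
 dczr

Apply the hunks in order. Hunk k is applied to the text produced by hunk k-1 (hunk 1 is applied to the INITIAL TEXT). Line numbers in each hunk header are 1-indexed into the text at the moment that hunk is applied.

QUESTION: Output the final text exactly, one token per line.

Answer: ayv
gjk
aka
ttvw
kzr
kfo
plsl
tpgst
qsffv
dczr
eohd

Derivation:
Hunk 1: at line 2 remove [xrhn,lmacw] add [afrhs,ttvw] -> 12 lines: ayv mwl wpv afrhs ttvw kzr kfo mcnv bzmzs btb dczr eohd
Hunk 2: at line 1 remove [mwl,wpv,afrhs] add [gjk,aka] -> 11 lines: ayv gjk aka ttvw kzr kfo mcnv bzmzs btb dczr eohd
Hunk 3: at line 7 remove [bzmzs] add [nitbh] -> 11 lines: ayv gjk aka ttvw kzr kfo mcnv nitbh btb dczr eohd
Hunk 4: at line 6 remove [mcnv,nitbh,btb] add [plsl,tpgst,qsffv] -> 11 lines: ayv gjk aka ttvw kzr kfo plsl tpgst qsffv dczr eohd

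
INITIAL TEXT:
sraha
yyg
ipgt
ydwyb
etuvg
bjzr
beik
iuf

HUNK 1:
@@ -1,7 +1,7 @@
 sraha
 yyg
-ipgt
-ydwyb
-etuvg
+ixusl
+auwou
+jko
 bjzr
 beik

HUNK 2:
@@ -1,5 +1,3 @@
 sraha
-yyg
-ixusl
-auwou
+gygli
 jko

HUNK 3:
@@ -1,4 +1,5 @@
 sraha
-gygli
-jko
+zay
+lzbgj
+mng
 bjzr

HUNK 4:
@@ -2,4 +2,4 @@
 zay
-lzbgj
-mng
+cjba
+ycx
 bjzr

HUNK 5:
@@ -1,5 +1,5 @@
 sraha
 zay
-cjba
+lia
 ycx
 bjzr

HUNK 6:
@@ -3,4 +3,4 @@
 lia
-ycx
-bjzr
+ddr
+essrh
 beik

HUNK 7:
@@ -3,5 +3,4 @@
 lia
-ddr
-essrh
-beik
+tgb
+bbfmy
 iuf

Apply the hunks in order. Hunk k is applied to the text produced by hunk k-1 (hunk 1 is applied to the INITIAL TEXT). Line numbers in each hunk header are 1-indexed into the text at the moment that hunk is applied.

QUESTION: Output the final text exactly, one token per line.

Answer: sraha
zay
lia
tgb
bbfmy
iuf

Derivation:
Hunk 1: at line 1 remove [ipgt,ydwyb,etuvg] add [ixusl,auwou,jko] -> 8 lines: sraha yyg ixusl auwou jko bjzr beik iuf
Hunk 2: at line 1 remove [yyg,ixusl,auwou] add [gygli] -> 6 lines: sraha gygli jko bjzr beik iuf
Hunk 3: at line 1 remove [gygli,jko] add [zay,lzbgj,mng] -> 7 lines: sraha zay lzbgj mng bjzr beik iuf
Hunk 4: at line 2 remove [lzbgj,mng] add [cjba,ycx] -> 7 lines: sraha zay cjba ycx bjzr beik iuf
Hunk 5: at line 1 remove [cjba] add [lia] -> 7 lines: sraha zay lia ycx bjzr beik iuf
Hunk 6: at line 3 remove [ycx,bjzr] add [ddr,essrh] -> 7 lines: sraha zay lia ddr essrh beik iuf
Hunk 7: at line 3 remove [ddr,essrh,beik] add [tgb,bbfmy] -> 6 lines: sraha zay lia tgb bbfmy iuf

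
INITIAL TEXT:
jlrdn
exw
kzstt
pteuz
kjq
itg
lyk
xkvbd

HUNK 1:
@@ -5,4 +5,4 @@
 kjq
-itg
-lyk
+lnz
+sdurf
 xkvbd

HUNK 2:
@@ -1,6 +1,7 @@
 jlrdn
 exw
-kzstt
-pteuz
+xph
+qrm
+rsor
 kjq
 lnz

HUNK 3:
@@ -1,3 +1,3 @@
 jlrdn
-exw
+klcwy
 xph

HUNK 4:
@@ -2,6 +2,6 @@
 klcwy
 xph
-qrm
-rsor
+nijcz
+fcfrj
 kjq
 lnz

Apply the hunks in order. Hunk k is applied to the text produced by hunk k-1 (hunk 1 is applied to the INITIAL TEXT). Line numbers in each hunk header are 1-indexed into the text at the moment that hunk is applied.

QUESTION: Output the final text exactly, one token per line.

Hunk 1: at line 5 remove [itg,lyk] add [lnz,sdurf] -> 8 lines: jlrdn exw kzstt pteuz kjq lnz sdurf xkvbd
Hunk 2: at line 1 remove [kzstt,pteuz] add [xph,qrm,rsor] -> 9 lines: jlrdn exw xph qrm rsor kjq lnz sdurf xkvbd
Hunk 3: at line 1 remove [exw] add [klcwy] -> 9 lines: jlrdn klcwy xph qrm rsor kjq lnz sdurf xkvbd
Hunk 4: at line 2 remove [qrm,rsor] add [nijcz,fcfrj] -> 9 lines: jlrdn klcwy xph nijcz fcfrj kjq lnz sdurf xkvbd

Answer: jlrdn
klcwy
xph
nijcz
fcfrj
kjq
lnz
sdurf
xkvbd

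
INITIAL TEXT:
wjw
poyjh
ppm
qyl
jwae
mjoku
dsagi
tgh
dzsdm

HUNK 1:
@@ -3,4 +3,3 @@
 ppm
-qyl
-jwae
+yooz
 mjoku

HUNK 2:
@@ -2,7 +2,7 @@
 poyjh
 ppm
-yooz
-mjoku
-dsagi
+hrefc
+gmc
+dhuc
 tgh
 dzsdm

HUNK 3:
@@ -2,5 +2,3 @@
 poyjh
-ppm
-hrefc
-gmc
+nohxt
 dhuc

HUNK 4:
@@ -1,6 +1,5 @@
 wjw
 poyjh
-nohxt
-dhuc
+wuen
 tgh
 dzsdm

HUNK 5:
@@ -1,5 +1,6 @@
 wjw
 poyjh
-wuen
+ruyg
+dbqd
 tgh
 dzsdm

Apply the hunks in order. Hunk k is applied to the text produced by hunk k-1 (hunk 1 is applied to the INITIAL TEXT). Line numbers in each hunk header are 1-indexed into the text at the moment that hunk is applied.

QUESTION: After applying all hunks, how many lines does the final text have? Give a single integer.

Hunk 1: at line 3 remove [qyl,jwae] add [yooz] -> 8 lines: wjw poyjh ppm yooz mjoku dsagi tgh dzsdm
Hunk 2: at line 2 remove [yooz,mjoku,dsagi] add [hrefc,gmc,dhuc] -> 8 lines: wjw poyjh ppm hrefc gmc dhuc tgh dzsdm
Hunk 3: at line 2 remove [ppm,hrefc,gmc] add [nohxt] -> 6 lines: wjw poyjh nohxt dhuc tgh dzsdm
Hunk 4: at line 1 remove [nohxt,dhuc] add [wuen] -> 5 lines: wjw poyjh wuen tgh dzsdm
Hunk 5: at line 1 remove [wuen] add [ruyg,dbqd] -> 6 lines: wjw poyjh ruyg dbqd tgh dzsdm
Final line count: 6

Answer: 6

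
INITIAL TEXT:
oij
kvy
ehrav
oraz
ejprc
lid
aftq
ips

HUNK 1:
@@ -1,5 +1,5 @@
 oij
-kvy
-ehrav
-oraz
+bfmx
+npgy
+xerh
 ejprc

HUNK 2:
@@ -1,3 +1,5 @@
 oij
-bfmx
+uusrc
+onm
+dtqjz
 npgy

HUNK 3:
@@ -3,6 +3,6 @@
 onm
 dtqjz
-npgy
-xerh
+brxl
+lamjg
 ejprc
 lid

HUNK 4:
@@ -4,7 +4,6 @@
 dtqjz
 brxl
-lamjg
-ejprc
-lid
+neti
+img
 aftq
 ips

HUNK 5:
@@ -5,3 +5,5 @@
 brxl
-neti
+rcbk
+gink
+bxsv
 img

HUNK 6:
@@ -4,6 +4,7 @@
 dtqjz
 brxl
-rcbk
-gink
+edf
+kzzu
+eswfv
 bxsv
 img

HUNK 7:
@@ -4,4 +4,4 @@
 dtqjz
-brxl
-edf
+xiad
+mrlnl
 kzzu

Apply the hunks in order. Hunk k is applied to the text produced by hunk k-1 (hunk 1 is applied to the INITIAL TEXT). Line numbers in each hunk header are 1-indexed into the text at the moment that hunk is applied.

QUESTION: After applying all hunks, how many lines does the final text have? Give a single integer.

Hunk 1: at line 1 remove [kvy,ehrav,oraz] add [bfmx,npgy,xerh] -> 8 lines: oij bfmx npgy xerh ejprc lid aftq ips
Hunk 2: at line 1 remove [bfmx] add [uusrc,onm,dtqjz] -> 10 lines: oij uusrc onm dtqjz npgy xerh ejprc lid aftq ips
Hunk 3: at line 3 remove [npgy,xerh] add [brxl,lamjg] -> 10 lines: oij uusrc onm dtqjz brxl lamjg ejprc lid aftq ips
Hunk 4: at line 4 remove [lamjg,ejprc,lid] add [neti,img] -> 9 lines: oij uusrc onm dtqjz brxl neti img aftq ips
Hunk 5: at line 5 remove [neti] add [rcbk,gink,bxsv] -> 11 lines: oij uusrc onm dtqjz brxl rcbk gink bxsv img aftq ips
Hunk 6: at line 4 remove [rcbk,gink] add [edf,kzzu,eswfv] -> 12 lines: oij uusrc onm dtqjz brxl edf kzzu eswfv bxsv img aftq ips
Hunk 7: at line 4 remove [brxl,edf] add [xiad,mrlnl] -> 12 lines: oij uusrc onm dtqjz xiad mrlnl kzzu eswfv bxsv img aftq ips
Final line count: 12

Answer: 12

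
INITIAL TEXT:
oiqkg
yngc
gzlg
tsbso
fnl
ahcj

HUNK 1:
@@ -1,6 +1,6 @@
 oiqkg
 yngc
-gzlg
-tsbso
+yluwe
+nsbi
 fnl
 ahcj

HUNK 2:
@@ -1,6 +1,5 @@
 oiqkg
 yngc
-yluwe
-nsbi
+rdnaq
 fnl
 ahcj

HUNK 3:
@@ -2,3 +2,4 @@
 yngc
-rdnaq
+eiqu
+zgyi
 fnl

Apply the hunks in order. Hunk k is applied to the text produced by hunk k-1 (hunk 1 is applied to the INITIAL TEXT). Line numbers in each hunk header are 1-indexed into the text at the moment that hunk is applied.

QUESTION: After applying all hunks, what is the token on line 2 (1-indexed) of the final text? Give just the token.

Hunk 1: at line 1 remove [gzlg,tsbso] add [yluwe,nsbi] -> 6 lines: oiqkg yngc yluwe nsbi fnl ahcj
Hunk 2: at line 1 remove [yluwe,nsbi] add [rdnaq] -> 5 lines: oiqkg yngc rdnaq fnl ahcj
Hunk 3: at line 2 remove [rdnaq] add [eiqu,zgyi] -> 6 lines: oiqkg yngc eiqu zgyi fnl ahcj
Final line 2: yngc

Answer: yngc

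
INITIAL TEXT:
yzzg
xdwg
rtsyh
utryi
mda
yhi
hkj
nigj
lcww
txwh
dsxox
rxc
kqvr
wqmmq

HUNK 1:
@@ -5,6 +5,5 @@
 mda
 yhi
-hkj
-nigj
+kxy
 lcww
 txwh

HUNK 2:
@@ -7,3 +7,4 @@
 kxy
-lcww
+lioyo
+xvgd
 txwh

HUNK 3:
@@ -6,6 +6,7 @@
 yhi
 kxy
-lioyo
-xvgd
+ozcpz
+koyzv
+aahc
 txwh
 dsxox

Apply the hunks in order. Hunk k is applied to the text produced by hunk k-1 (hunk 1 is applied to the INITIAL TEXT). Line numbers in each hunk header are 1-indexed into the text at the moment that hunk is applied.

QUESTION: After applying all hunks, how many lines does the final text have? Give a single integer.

Answer: 15

Derivation:
Hunk 1: at line 5 remove [hkj,nigj] add [kxy] -> 13 lines: yzzg xdwg rtsyh utryi mda yhi kxy lcww txwh dsxox rxc kqvr wqmmq
Hunk 2: at line 7 remove [lcww] add [lioyo,xvgd] -> 14 lines: yzzg xdwg rtsyh utryi mda yhi kxy lioyo xvgd txwh dsxox rxc kqvr wqmmq
Hunk 3: at line 6 remove [lioyo,xvgd] add [ozcpz,koyzv,aahc] -> 15 lines: yzzg xdwg rtsyh utryi mda yhi kxy ozcpz koyzv aahc txwh dsxox rxc kqvr wqmmq
Final line count: 15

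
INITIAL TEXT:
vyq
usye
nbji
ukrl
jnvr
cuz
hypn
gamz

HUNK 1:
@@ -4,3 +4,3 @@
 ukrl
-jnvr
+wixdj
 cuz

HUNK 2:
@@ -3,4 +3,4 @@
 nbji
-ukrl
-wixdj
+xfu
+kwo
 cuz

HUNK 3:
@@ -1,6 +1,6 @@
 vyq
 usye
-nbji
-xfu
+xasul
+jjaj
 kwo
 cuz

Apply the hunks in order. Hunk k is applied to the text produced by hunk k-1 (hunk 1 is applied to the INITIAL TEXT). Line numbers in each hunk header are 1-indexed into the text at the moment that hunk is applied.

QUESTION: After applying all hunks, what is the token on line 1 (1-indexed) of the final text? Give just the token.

Hunk 1: at line 4 remove [jnvr] add [wixdj] -> 8 lines: vyq usye nbji ukrl wixdj cuz hypn gamz
Hunk 2: at line 3 remove [ukrl,wixdj] add [xfu,kwo] -> 8 lines: vyq usye nbji xfu kwo cuz hypn gamz
Hunk 3: at line 1 remove [nbji,xfu] add [xasul,jjaj] -> 8 lines: vyq usye xasul jjaj kwo cuz hypn gamz
Final line 1: vyq

Answer: vyq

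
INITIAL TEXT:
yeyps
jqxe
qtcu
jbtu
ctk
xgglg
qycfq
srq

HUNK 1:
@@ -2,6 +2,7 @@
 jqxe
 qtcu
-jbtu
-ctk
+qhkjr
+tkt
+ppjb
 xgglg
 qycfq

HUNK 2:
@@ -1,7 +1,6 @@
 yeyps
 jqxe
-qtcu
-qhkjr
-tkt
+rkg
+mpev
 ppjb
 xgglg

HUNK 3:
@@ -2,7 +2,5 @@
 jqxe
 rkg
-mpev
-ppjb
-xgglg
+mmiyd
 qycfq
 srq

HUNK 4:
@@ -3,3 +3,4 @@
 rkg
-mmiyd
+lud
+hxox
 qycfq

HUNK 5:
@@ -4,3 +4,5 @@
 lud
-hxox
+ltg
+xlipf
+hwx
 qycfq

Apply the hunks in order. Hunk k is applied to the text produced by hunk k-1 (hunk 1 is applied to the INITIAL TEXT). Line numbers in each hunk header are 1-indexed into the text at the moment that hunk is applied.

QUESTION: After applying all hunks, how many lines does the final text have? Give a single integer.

Hunk 1: at line 2 remove [jbtu,ctk] add [qhkjr,tkt,ppjb] -> 9 lines: yeyps jqxe qtcu qhkjr tkt ppjb xgglg qycfq srq
Hunk 2: at line 1 remove [qtcu,qhkjr,tkt] add [rkg,mpev] -> 8 lines: yeyps jqxe rkg mpev ppjb xgglg qycfq srq
Hunk 3: at line 2 remove [mpev,ppjb,xgglg] add [mmiyd] -> 6 lines: yeyps jqxe rkg mmiyd qycfq srq
Hunk 4: at line 3 remove [mmiyd] add [lud,hxox] -> 7 lines: yeyps jqxe rkg lud hxox qycfq srq
Hunk 5: at line 4 remove [hxox] add [ltg,xlipf,hwx] -> 9 lines: yeyps jqxe rkg lud ltg xlipf hwx qycfq srq
Final line count: 9

Answer: 9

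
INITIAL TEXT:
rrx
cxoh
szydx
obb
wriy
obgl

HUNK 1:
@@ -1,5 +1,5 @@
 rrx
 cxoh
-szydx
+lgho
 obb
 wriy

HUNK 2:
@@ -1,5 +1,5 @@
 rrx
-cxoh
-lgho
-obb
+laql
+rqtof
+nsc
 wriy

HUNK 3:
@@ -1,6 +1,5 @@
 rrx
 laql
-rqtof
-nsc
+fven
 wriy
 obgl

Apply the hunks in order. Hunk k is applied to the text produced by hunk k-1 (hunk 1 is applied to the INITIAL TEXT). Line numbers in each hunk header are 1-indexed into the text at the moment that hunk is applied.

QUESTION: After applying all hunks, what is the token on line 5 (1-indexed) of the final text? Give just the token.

Answer: obgl

Derivation:
Hunk 1: at line 1 remove [szydx] add [lgho] -> 6 lines: rrx cxoh lgho obb wriy obgl
Hunk 2: at line 1 remove [cxoh,lgho,obb] add [laql,rqtof,nsc] -> 6 lines: rrx laql rqtof nsc wriy obgl
Hunk 3: at line 1 remove [rqtof,nsc] add [fven] -> 5 lines: rrx laql fven wriy obgl
Final line 5: obgl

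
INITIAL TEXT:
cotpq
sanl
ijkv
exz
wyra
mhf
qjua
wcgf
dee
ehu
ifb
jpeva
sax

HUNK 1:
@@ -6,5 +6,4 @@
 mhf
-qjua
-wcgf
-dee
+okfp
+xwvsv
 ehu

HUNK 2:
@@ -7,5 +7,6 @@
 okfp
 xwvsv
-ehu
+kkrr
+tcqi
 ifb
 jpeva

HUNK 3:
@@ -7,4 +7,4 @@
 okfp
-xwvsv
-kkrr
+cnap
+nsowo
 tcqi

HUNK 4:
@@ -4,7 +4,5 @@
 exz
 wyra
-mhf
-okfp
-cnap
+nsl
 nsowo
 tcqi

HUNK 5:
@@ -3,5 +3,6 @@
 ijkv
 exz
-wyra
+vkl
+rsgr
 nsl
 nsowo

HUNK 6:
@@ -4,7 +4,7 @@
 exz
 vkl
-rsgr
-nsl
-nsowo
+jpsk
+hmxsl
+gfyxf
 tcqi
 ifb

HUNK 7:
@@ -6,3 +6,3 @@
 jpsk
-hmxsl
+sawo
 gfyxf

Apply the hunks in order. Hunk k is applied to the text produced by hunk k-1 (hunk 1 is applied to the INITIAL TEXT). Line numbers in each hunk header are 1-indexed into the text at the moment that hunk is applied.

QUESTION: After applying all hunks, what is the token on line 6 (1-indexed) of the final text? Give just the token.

Hunk 1: at line 6 remove [qjua,wcgf,dee] add [okfp,xwvsv] -> 12 lines: cotpq sanl ijkv exz wyra mhf okfp xwvsv ehu ifb jpeva sax
Hunk 2: at line 7 remove [ehu] add [kkrr,tcqi] -> 13 lines: cotpq sanl ijkv exz wyra mhf okfp xwvsv kkrr tcqi ifb jpeva sax
Hunk 3: at line 7 remove [xwvsv,kkrr] add [cnap,nsowo] -> 13 lines: cotpq sanl ijkv exz wyra mhf okfp cnap nsowo tcqi ifb jpeva sax
Hunk 4: at line 4 remove [mhf,okfp,cnap] add [nsl] -> 11 lines: cotpq sanl ijkv exz wyra nsl nsowo tcqi ifb jpeva sax
Hunk 5: at line 3 remove [wyra] add [vkl,rsgr] -> 12 lines: cotpq sanl ijkv exz vkl rsgr nsl nsowo tcqi ifb jpeva sax
Hunk 6: at line 4 remove [rsgr,nsl,nsowo] add [jpsk,hmxsl,gfyxf] -> 12 lines: cotpq sanl ijkv exz vkl jpsk hmxsl gfyxf tcqi ifb jpeva sax
Hunk 7: at line 6 remove [hmxsl] add [sawo] -> 12 lines: cotpq sanl ijkv exz vkl jpsk sawo gfyxf tcqi ifb jpeva sax
Final line 6: jpsk

Answer: jpsk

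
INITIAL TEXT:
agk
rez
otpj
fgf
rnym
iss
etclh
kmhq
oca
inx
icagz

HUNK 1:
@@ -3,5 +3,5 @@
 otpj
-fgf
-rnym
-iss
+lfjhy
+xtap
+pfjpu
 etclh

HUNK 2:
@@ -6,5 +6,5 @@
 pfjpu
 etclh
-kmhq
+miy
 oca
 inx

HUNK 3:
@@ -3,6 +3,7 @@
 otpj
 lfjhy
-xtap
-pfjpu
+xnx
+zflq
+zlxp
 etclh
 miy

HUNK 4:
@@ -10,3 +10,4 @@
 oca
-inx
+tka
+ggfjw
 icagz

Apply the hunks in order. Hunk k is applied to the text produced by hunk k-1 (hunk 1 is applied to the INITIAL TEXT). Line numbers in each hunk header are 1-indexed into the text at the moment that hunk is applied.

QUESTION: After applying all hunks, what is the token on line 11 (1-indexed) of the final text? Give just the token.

Hunk 1: at line 3 remove [fgf,rnym,iss] add [lfjhy,xtap,pfjpu] -> 11 lines: agk rez otpj lfjhy xtap pfjpu etclh kmhq oca inx icagz
Hunk 2: at line 6 remove [kmhq] add [miy] -> 11 lines: agk rez otpj lfjhy xtap pfjpu etclh miy oca inx icagz
Hunk 3: at line 3 remove [xtap,pfjpu] add [xnx,zflq,zlxp] -> 12 lines: agk rez otpj lfjhy xnx zflq zlxp etclh miy oca inx icagz
Hunk 4: at line 10 remove [inx] add [tka,ggfjw] -> 13 lines: agk rez otpj lfjhy xnx zflq zlxp etclh miy oca tka ggfjw icagz
Final line 11: tka

Answer: tka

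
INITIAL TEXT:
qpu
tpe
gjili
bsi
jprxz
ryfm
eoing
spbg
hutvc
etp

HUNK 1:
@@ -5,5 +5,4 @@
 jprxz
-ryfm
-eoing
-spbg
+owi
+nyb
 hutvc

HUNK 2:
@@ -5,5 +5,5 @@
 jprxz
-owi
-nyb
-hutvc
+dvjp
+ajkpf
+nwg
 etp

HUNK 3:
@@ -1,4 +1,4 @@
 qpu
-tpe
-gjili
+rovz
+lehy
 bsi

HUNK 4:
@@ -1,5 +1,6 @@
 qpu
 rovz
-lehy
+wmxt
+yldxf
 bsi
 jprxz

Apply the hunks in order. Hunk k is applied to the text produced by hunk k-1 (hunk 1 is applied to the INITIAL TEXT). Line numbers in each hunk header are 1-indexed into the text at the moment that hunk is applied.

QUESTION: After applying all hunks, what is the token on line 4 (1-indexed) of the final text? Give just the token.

Hunk 1: at line 5 remove [ryfm,eoing,spbg] add [owi,nyb] -> 9 lines: qpu tpe gjili bsi jprxz owi nyb hutvc etp
Hunk 2: at line 5 remove [owi,nyb,hutvc] add [dvjp,ajkpf,nwg] -> 9 lines: qpu tpe gjili bsi jprxz dvjp ajkpf nwg etp
Hunk 3: at line 1 remove [tpe,gjili] add [rovz,lehy] -> 9 lines: qpu rovz lehy bsi jprxz dvjp ajkpf nwg etp
Hunk 4: at line 1 remove [lehy] add [wmxt,yldxf] -> 10 lines: qpu rovz wmxt yldxf bsi jprxz dvjp ajkpf nwg etp
Final line 4: yldxf

Answer: yldxf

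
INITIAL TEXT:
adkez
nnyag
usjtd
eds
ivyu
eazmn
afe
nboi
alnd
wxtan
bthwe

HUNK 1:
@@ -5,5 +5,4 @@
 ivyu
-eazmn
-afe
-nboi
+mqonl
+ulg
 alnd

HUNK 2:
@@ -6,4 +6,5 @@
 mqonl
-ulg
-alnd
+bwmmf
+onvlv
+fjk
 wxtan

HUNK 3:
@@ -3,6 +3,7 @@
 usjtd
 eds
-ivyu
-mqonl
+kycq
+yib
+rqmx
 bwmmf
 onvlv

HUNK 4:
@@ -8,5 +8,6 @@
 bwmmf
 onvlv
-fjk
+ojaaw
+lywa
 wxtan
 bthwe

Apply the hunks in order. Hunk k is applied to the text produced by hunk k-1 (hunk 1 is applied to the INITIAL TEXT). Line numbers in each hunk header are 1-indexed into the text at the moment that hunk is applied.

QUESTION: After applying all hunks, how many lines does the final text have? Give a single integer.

Answer: 13

Derivation:
Hunk 1: at line 5 remove [eazmn,afe,nboi] add [mqonl,ulg] -> 10 lines: adkez nnyag usjtd eds ivyu mqonl ulg alnd wxtan bthwe
Hunk 2: at line 6 remove [ulg,alnd] add [bwmmf,onvlv,fjk] -> 11 lines: adkez nnyag usjtd eds ivyu mqonl bwmmf onvlv fjk wxtan bthwe
Hunk 3: at line 3 remove [ivyu,mqonl] add [kycq,yib,rqmx] -> 12 lines: adkez nnyag usjtd eds kycq yib rqmx bwmmf onvlv fjk wxtan bthwe
Hunk 4: at line 8 remove [fjk] add [ojaaw,lywa] -> 13 lines: adkez nnyag usjtd eds kycq yib rqmx bwmmf onvlv ojaaw lywa wxtan bthwe
Final line count: 13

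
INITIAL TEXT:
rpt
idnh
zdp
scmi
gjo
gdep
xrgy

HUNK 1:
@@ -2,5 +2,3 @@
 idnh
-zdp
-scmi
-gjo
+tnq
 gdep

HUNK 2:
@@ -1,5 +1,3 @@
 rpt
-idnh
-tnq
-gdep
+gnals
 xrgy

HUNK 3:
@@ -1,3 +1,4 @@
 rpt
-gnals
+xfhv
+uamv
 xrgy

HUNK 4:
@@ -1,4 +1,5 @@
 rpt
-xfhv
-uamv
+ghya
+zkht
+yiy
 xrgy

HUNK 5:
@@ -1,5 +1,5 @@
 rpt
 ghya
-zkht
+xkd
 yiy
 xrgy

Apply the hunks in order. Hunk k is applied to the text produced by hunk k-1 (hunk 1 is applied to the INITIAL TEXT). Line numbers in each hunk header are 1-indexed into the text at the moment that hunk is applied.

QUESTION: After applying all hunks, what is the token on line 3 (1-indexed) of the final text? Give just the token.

Answer: xkd

Derivation:
Hunk 1: at line 2 remove [zdp,scmi,gjo] add [tnq] -> 5 lines: rpt idnh tnq gdep xrgy
Hunk 2: at line 1 remove [idnh,tnq,gdep] add [gnals] -> 3 lines: rpt gnals xrgy
Hunk 3: at line 1 remove [gnals] add [xfhv,uamv] -> 4 lines: rpt xfhv uamv xrgy
Hunk 4: at line 1 remove [xfhv,uamv] add [ghya,zkht,yiy] -> 5 lines: rpt ghya zkht yiy xrgy
Hunk 5: at line 1 remove [zkht] add [xkd] -> 5 lines: rpt ghya xkd yiy xrgy
Final line 3: xkd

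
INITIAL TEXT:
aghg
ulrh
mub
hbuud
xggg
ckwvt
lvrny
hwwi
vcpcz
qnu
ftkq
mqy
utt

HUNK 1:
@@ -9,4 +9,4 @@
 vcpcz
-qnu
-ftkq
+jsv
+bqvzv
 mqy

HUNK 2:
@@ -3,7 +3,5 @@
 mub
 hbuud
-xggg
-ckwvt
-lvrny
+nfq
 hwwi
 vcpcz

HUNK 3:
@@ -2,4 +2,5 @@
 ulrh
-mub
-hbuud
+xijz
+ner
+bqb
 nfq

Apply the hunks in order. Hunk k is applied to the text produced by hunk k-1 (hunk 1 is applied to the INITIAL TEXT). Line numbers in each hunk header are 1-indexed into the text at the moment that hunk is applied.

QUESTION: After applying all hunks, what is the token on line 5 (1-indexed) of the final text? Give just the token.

Answer: bqb

Derivation:
Hunk 1: at line 9 remove [qnu,ftkq] add [jsv,bqvzv] -> 13 lines: aghg ulrh mub hbuud xggg ckwvt lvrny hwwi vcpcz jsv bqvzv mqy utt
Hunk 2: at line 3 remove [xggg,ckwvt,lvrny] add [nfq] -> 11 lines: aghg ulrh mub hbuud nfq hwwi vcpcz jsv bqvzv mqy utt
Hunk 3: at line 2 remove [mub,hbuud] add [xijz,ner,bqb] -> 12 lines: aghg ulrh xijz ner bqb nfq hwwi vcpcz jsv bqvzv mqy utt
Final line 5: bqb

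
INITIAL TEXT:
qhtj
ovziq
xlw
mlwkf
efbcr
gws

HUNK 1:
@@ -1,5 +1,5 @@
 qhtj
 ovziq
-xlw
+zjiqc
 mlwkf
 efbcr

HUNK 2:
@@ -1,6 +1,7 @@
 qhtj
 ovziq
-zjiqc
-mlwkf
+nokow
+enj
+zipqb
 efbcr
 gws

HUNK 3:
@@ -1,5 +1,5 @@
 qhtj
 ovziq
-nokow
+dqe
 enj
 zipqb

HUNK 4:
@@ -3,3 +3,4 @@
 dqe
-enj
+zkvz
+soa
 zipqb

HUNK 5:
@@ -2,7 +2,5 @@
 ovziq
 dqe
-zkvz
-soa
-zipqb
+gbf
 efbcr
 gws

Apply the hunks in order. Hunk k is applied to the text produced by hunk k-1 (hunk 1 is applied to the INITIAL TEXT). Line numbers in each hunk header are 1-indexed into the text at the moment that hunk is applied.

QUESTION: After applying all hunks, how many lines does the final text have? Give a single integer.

Hunk 1: at line 1 remove [xlw] add [zjiqc] -> 6 lines: qhtj ovziq zjiqc mlwkf efbcr gws
Hunk 2: at line 1 remove [zjiqc,mlwkf] add [nokow,enj,zipqb] -> 7 lines: qhtj ovziq nokow enj zipqb efbcr gws
Hunk 3: at line 1 remove [nokow] add [dqe] -> 7 lines: qhtj ovziq dqe enj zipqb efbcr gws
Hunk 4: at line 3 remove [enj] add [zkvz,soa] -> 8 lines: qhtj ovziq dqe zkvz soa zipqb efbcr gws
Hunk 5: at line 2 remove [zkvz,soa,zipqb] add [gbf] -> 6 lines: qhtj ovziq dqe gbf efbcr gws
Final line count: 6

Answer: 6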